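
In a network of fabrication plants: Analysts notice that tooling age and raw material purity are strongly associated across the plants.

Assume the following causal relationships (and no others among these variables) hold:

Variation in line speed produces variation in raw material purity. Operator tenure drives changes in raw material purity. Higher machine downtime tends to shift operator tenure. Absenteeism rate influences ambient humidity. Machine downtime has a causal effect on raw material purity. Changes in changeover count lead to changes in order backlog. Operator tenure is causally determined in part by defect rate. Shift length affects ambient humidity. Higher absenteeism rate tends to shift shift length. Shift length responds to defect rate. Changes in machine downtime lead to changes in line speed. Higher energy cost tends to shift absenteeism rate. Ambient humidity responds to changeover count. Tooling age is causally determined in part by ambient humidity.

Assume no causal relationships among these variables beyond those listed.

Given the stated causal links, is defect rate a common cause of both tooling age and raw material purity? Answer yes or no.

yes

Defect rate has a causal path to tooling age (defect rate → shift length → ambient humidity → tooling age) and to raw material purity (defect rate → operator tenure → raw material purity), so it is a common cause of both — a confounder.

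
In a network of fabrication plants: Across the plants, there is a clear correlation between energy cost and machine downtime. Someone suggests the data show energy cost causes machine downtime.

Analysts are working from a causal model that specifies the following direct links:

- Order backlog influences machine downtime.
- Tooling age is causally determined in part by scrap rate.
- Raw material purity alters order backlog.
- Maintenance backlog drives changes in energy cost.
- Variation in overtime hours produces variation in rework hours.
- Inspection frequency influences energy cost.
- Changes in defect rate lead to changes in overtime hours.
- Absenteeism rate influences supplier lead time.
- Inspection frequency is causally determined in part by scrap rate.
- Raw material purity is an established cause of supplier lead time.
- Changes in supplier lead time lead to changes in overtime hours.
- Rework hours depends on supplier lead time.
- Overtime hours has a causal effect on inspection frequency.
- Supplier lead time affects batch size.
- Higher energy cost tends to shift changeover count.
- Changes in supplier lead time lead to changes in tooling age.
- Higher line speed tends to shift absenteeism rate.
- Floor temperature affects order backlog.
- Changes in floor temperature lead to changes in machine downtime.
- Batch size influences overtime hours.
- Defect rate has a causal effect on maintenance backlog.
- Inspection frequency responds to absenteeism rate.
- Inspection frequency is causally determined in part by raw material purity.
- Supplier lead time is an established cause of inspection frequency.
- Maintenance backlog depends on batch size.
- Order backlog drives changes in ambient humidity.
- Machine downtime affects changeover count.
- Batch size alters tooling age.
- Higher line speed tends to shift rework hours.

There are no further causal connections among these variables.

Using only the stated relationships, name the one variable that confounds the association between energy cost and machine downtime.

raw material purity

Raw material purity has a causal path to energy cost (raw material purity → inspection frequency → energy cost) and a separate causal path to machine downtime (raw material purity → order backlog → machine downtime), so it is a common cause of both.
No stated relationship gives energy cost a causal route to machine downtime, so the correlation is explained by the shared upstream cause rather than a direct effect.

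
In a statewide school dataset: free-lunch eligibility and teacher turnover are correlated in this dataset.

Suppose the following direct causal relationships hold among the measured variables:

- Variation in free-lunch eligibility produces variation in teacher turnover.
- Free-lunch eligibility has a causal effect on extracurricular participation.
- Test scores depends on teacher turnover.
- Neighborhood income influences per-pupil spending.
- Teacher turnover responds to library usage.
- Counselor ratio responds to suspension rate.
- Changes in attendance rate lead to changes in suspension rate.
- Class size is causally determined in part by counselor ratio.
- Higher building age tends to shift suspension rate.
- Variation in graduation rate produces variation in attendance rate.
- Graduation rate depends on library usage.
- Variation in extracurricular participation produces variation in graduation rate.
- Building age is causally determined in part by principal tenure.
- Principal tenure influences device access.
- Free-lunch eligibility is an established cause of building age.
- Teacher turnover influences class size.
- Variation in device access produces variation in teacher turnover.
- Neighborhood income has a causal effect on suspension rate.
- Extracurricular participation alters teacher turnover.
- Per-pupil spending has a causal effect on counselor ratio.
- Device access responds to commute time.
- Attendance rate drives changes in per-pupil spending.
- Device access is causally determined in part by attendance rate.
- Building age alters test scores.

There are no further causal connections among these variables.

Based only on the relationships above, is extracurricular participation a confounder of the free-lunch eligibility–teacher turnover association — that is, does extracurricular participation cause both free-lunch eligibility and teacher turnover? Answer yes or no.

no

Extracurricular participation has no stated causal path to free-lunch eligibility. A confounder must cause both variables, so extracurricular participation does not qualify.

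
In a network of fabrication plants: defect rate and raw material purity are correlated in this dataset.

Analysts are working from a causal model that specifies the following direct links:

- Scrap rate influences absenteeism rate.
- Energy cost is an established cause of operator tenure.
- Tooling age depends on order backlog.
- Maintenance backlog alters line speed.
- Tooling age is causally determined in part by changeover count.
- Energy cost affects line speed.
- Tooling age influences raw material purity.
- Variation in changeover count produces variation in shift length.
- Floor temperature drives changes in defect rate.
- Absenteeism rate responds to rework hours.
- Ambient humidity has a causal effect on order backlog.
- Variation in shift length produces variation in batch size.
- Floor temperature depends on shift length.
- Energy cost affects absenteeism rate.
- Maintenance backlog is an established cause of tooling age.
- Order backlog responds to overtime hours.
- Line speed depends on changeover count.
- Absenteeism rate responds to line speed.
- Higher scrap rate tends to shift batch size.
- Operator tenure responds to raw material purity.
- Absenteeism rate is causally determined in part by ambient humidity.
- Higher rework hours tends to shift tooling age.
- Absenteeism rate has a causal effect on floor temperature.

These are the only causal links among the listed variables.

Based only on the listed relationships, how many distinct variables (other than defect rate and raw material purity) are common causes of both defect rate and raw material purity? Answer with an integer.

4

The common causes are: ambient humidity (to defect rate via ambient humidity → absenteeism rate → floor temperature → defect rate; to raw material purity via ambient humidity → order backlog → tooling age → raw material purity); changeover count (to defect rate via changeover count → shift length → floor temperature → defect rate; to raw material purity via changeover count → tooling age → raw material purity); maintenance backlog (to defect rate via maintenance backlog → line speed → absenteeism rate → floor temperature → defect rate; to raw material purity via maintenance backlog → tooling age → raw material purity); rework hours (to defect rate via rework hours → absenteeism rate → floor temperature → defect rate; to raw material purity via rework hours → tooling age → raw material purity).
Every other variable lacks a causal path to at least one of defect rate and raw material purity.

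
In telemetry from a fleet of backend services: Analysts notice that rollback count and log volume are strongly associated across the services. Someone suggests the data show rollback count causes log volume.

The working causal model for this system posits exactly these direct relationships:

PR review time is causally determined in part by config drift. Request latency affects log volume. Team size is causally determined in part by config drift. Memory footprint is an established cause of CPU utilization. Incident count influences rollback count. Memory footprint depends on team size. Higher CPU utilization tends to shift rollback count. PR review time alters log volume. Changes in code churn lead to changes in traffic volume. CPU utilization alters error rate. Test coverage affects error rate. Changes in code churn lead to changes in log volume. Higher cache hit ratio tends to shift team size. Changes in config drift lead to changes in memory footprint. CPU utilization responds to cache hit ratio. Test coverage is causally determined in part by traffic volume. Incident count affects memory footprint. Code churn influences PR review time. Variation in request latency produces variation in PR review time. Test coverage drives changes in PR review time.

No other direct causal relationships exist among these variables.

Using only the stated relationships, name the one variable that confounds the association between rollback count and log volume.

Config drift has a causal path to rollback count (config drift → memory footprint → CPU utilization → rollback count) and a separate causal path to log volume (config drift → PR review time → log volume), so it is a common cause of both.
No stated relationship gives rollback count a causal route to log volume, so the correlation is explained by the shared upstream cause rather than a direct effect.

config drift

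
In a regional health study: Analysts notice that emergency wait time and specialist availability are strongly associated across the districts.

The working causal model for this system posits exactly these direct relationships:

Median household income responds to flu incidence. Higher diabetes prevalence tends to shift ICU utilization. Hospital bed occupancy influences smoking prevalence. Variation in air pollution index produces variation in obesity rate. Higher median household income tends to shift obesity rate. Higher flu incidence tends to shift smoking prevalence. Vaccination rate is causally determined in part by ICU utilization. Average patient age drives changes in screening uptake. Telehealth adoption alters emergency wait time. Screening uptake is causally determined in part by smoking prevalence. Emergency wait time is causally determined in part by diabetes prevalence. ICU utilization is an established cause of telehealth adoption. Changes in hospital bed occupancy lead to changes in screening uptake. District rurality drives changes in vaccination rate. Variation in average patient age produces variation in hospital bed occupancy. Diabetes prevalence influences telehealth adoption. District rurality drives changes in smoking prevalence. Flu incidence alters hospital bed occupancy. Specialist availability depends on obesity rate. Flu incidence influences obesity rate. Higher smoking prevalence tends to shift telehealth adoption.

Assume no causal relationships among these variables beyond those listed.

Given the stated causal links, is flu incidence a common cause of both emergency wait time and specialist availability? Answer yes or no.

Flu incidence has a causal path to emergency wait time (flu incidence → smoking prevalence → telehealth adoption → emergency wait time) and to specialist availability (flu incidence → obesity rate → specialist availability), so it is a common cause of both — a confounder.

yes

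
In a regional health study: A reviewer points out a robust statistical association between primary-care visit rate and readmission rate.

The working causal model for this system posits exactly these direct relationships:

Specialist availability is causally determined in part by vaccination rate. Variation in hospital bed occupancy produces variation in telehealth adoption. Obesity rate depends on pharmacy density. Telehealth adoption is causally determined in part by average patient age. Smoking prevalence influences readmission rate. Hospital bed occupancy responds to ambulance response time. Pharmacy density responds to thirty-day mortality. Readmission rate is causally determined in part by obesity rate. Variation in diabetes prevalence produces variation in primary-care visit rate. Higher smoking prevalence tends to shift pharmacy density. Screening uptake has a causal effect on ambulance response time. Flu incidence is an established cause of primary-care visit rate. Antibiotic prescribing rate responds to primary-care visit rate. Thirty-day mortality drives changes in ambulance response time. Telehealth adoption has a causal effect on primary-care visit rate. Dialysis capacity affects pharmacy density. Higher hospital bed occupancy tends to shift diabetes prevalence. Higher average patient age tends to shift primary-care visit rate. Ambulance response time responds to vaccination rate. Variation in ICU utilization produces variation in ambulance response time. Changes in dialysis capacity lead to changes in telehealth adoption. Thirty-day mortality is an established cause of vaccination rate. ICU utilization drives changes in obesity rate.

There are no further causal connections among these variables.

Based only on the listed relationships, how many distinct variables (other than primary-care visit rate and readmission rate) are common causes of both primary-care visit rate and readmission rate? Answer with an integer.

3

The common causes are: ICU utilization (to primary-care visit rate via ICU utilization → ambulance response time → hospital bed occupancy → telehealth adoption → primary-care visit rate; to readmission rate via ICU utilization → obesity rate → readmission rate); dialysis capacity (to primary-care visit rate via dialysis capacity → telehealth adoption → primary-care visit rate; to readmission rate via dialysis capacity → pharmacy density → obesity rate → readmission rate); thirty-day mortality (to primary-care visit rate via thirty-day mortality → ambulance response time → hospital bed occupancy → telehealth adoption → primary-care visit rate; to readmission rate via thirty-day mortality → pharmacy density → obesity rate → readmission rate).
Every other variable lacks a causal path to at least one of primary-care visit rate and readmission rate.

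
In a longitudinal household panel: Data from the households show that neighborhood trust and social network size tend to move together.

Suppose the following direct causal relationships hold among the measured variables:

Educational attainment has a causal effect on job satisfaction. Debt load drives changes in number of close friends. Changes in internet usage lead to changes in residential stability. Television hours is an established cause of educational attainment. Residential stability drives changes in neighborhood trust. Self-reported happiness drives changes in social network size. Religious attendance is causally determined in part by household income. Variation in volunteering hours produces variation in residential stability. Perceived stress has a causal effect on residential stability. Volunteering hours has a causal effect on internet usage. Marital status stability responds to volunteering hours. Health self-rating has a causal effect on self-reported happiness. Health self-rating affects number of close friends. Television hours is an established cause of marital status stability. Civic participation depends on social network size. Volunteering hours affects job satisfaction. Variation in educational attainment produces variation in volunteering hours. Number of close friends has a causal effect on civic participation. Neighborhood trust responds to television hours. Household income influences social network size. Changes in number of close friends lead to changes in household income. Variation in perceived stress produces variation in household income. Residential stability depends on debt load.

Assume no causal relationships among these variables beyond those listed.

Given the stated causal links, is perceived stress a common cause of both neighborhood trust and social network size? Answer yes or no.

yes

Perceived stress has a causal path to neighborhood trust (perceived stress → residential stability → neighborhood trust) and to social network size (perceived stress → household income → social network size), so it is a common cause of both — a confounder.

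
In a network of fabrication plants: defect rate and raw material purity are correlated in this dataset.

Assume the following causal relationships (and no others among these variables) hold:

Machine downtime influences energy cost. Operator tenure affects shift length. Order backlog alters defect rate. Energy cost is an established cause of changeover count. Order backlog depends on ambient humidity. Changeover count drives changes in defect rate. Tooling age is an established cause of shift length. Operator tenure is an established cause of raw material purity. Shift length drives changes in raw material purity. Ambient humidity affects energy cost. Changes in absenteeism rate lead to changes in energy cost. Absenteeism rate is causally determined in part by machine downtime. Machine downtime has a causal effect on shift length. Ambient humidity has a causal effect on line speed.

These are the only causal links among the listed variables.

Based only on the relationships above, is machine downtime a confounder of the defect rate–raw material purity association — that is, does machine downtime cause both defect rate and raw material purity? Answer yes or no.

Machine downtime has a causal path to defect rate (machine downtime → energy cost → changeover count → defect rate) and to raw material purity (machine downtime → shift length → raw material purity), so it is a common cause of both — a confounder.

yes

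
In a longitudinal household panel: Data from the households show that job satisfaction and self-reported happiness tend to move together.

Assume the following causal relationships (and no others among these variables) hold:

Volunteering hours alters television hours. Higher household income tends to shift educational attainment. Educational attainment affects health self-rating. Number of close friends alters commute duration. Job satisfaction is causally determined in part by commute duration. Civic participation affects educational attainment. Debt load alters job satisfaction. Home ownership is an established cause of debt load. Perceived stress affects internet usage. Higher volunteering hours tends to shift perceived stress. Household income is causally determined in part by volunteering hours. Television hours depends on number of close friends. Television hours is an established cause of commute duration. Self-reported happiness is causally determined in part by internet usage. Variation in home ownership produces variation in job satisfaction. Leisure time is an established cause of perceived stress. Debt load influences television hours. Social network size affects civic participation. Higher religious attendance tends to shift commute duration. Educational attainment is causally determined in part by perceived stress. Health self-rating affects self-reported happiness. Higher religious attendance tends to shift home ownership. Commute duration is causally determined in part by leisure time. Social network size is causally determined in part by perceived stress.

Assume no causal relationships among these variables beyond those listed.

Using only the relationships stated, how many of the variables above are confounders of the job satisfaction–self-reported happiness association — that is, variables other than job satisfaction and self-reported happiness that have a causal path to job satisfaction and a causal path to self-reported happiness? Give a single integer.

The common causes are: leisure time (to job satisfaction via leisure time → commute duration → job satisfaction; to self-reported happiness via leisure time → perceived stress → internet usage → self-reported happiness); volunteering hours (to job satisfaction via volunteering hours → television hours → commute duration → job satisfaction; to self-reported happiness via volunteering hours → perceived stress → internet usage → self-reported happiness).
Every other variable lacks a causal path to at least one of job satisfaction and self-reported happiness.

2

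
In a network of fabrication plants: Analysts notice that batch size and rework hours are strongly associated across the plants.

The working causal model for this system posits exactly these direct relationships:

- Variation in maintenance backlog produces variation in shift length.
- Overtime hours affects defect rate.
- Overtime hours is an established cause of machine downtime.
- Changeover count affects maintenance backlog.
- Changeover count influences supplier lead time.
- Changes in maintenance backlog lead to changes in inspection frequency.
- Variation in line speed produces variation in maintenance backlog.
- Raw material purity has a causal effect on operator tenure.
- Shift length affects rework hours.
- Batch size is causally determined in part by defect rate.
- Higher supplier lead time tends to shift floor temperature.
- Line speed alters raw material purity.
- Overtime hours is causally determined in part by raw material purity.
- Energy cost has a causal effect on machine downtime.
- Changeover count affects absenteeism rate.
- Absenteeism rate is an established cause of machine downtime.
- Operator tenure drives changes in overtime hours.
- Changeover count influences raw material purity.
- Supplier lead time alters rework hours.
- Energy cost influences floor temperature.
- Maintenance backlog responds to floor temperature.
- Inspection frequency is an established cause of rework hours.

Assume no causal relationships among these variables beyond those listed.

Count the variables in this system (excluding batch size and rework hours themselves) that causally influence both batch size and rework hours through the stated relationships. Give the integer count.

The common causes are: changeover count (to batch size via changeover count → raw material purity → overtime hours → defect rate → batch size; to rework hours via changeover count → supplier lead time → rework hours); line speed (to batch size via line speed → raw material purity → overtime hours → defect rate → batch size; to rework hours via line speed → maintenance backlog → inspection frequency → rework hours).
Every other variable lacks a causal path to at least one of batch size and rework hours.

2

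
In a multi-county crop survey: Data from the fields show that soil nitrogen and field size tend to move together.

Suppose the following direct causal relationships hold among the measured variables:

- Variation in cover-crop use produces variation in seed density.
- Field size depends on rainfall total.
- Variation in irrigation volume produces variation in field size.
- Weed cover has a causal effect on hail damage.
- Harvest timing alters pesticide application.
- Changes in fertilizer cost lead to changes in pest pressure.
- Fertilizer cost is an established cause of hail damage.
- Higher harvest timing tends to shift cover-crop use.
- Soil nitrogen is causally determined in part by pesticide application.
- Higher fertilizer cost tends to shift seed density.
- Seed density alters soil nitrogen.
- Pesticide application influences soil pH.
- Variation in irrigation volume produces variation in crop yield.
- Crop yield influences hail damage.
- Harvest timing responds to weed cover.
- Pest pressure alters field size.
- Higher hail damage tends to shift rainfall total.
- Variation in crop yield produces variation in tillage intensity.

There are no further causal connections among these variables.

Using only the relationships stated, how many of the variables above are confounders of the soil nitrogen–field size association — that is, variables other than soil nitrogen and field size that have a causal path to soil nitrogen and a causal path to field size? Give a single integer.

The common causes are: fertilizer cost (to soil nitrogen via fertilizer cost → seed density → soil nitrogen; to field size via fertilizer cost → pest pressure → field size); weed cover (to soil nitrogen via weed cover → harvest timing → pesticide application → soil nitrogen; to field size via weed cover → hail damage → rainfall total → field size).
Every other variable lacks a causal path to at least one of soil nitrogen and field size.

2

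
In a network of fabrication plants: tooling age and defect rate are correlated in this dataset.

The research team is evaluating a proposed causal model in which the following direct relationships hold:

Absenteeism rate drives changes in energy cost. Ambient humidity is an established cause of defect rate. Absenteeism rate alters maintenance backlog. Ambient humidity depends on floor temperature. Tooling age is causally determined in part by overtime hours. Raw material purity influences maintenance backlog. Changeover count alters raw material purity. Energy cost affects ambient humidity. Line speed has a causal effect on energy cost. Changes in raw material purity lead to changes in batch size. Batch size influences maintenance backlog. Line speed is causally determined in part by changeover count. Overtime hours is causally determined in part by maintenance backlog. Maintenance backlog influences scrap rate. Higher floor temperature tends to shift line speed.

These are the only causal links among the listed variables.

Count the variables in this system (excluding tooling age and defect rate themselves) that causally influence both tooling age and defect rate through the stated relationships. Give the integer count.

The common causes are: absenteeism rate (to tooling age via absenteeism rate → maintenance backlog → overtime hours → tooling age; to defect rate via absenteeism rate → energy cost → ambient humidity → defect rate); changeover count (to tooling age via changeover count → raw material purity → maintenance backlog → overtime hours → tooling age; to defect rate via changeover count → line speed → energy cost → ambient humidity → defect rate).
Every other variable lacks a causal path to at least one of tooling age and defect rate.

2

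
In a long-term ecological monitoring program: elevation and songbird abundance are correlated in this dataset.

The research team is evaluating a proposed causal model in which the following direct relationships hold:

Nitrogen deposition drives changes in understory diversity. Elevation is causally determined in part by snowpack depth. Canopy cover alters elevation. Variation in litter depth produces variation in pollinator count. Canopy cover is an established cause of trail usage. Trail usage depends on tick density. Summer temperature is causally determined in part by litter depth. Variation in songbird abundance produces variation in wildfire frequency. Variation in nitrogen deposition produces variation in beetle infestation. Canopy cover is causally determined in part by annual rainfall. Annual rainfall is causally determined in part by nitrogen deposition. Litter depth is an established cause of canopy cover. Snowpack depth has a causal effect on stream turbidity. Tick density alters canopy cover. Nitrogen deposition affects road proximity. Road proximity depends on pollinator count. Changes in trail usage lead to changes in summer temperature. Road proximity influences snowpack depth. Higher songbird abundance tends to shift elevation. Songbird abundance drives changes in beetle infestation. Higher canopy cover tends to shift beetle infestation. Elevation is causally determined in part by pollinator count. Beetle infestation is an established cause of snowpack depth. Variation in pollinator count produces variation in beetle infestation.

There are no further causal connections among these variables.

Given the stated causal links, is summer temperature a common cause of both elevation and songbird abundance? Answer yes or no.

no

Summer temperature has no stated causal path to either elevation or songbird abundance. A confounder must cause both variables, so summer temperature does not qualify.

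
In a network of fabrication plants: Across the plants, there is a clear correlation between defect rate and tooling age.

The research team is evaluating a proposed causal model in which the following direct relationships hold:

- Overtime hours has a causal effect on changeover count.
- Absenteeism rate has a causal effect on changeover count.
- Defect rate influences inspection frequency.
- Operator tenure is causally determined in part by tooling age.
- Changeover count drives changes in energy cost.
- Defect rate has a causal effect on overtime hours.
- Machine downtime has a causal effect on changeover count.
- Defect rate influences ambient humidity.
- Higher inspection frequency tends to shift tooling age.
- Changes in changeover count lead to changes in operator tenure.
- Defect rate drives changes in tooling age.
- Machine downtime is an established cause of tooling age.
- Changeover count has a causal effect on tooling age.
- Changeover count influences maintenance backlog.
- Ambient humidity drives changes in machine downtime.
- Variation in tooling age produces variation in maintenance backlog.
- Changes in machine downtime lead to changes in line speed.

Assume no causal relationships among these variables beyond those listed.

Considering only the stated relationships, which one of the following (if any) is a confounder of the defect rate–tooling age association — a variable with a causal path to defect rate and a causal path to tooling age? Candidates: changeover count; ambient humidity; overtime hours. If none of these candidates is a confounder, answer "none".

none

None of the listed candidates has causal paths to both defect rate and tooling age in the stated relationships, so none is a common cause.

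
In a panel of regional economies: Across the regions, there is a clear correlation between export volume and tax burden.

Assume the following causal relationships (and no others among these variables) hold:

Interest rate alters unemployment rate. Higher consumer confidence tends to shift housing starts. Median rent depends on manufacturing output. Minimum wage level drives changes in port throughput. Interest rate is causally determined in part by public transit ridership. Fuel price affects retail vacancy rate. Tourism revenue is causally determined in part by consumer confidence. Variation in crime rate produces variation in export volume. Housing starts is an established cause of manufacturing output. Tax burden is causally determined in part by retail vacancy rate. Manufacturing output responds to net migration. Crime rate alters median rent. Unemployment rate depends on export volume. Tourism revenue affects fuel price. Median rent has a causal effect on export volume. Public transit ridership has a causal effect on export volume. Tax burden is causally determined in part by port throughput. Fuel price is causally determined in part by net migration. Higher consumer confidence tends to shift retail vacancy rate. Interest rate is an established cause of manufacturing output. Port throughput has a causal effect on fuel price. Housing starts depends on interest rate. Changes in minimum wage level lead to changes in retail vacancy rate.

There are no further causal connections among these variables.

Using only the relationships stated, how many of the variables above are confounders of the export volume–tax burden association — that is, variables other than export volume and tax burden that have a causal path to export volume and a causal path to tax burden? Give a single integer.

The common causes are: consumer confidence (to export volume via consumer confidence → housing starts → manufacturing output → median rent → export volume; to tax burden via consumer confidence → retail vacancy rate → tax burden); net migration (to export volume via net migration → manufacturing output → median rent → export volume; to tax burden via net migration → fuel price → retail vacancy rate → tax burden).
Every other variable lacks a causal path to at least one of export volume and tax burden.

2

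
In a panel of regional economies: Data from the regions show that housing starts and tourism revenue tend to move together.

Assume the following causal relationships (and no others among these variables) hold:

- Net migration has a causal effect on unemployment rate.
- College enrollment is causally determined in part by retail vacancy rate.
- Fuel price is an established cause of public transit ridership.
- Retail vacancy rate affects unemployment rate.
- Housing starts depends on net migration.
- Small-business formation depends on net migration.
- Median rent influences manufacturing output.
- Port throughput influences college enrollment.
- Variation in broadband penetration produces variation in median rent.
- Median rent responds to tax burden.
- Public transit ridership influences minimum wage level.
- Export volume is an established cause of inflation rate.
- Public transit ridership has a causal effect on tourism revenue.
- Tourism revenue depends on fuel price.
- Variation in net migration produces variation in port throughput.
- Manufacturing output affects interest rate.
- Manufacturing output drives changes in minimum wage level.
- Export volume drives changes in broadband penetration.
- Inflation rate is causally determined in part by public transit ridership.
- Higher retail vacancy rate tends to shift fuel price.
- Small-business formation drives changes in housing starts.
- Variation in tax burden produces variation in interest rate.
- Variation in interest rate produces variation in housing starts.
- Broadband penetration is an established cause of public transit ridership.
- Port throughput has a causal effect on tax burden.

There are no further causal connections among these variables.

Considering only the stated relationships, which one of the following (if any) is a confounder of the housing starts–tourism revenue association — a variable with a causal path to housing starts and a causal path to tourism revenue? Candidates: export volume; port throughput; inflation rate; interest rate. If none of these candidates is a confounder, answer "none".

Export volume causes housing starts (export volume → broadband penetration → median rent → manufacturing output → interest rate → housing starts) and also causes tourism revenue (export volume → broadband penetration → public transit ridership → tourism revenue); it is a common cause of both.
Each of the other candidates lacks a causal path to at least one of housing starts and tourism revenue, so they do not confound the relationship.

export volume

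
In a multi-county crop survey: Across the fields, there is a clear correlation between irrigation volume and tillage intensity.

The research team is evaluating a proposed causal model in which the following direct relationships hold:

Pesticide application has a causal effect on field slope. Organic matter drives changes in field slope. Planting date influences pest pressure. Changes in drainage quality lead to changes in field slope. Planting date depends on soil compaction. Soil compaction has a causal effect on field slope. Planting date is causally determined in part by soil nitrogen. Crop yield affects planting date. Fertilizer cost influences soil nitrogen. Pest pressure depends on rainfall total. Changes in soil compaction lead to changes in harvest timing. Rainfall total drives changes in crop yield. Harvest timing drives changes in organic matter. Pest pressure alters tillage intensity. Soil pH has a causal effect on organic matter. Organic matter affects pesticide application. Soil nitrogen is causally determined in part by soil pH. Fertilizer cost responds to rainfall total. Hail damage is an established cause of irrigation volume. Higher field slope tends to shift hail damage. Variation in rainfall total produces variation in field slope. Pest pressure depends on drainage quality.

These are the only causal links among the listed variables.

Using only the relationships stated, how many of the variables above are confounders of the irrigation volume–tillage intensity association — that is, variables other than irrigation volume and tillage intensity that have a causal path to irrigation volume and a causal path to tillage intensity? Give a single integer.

4

The common causes are: drainage quality (to irrigation volume via drainage quality → field slope → hail damage → irrigation volume; to tillage intensity via drainage quality → pest pressure → tillage intensity); rainfall total (to irrigation volume via rainfall total → field slope → hail damage → irrigation volume; to tillage intensity via rainfall total → pest pressure → tillage intensity); soil compaction (to irrigation volume via soil compaction → field slope → hail damage → irrigation volume; to tillage intensity via soil compaction → planting date → pest pressure → tillage intensity); soil pH (to irrigation volume via soil pH → organic matter → field slope → hail damage → irrigation volume; to tillage intensity via soil pH → soil nitrogen → planting date → pest pressure → tillage intensity).
Every other variable lacks a causal path to at least one of irrigation volume and tillage intensity.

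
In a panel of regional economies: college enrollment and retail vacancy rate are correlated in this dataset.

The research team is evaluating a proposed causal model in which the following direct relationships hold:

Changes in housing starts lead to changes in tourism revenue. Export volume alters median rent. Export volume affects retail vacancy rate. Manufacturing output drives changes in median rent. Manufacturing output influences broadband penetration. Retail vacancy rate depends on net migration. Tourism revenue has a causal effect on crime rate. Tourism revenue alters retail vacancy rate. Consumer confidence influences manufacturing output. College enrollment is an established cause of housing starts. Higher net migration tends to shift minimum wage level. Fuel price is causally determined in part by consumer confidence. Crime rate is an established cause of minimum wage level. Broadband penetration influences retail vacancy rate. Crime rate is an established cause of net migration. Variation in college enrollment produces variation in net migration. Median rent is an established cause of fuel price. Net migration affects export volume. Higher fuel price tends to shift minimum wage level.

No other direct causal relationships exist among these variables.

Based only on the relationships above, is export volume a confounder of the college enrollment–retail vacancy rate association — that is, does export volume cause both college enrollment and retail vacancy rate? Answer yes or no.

no

Export volume has no stated causal path to college enrollment. A confounder must cause both variables, so export volume does not qualify.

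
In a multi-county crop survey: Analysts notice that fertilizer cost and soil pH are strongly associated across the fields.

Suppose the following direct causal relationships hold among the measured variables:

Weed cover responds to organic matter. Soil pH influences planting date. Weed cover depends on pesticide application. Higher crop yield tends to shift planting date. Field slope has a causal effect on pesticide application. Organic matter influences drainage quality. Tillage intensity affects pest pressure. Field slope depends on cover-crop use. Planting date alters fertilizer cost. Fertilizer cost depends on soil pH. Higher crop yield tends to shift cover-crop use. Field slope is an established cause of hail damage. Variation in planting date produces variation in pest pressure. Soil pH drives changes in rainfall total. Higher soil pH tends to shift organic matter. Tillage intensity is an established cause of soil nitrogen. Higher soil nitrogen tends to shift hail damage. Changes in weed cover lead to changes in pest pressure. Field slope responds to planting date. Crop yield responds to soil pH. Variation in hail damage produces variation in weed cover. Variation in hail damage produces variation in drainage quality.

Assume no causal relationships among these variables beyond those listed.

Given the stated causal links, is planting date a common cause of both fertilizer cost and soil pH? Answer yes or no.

Planting date has no stated causal path to soil pH. A confounder must cause both variables, so planting date does not qualify.

no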